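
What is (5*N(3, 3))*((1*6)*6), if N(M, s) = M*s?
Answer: 1620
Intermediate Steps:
(5*N(3, 3))*((1*6)*6) = (5*(3*3))*((1*6)*6) = (5*9)*(6*6) = 45*36 = 1620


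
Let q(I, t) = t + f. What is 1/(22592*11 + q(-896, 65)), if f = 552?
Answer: 1/249129 ≈ 4.0140e-6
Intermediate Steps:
q(I, t) = 552 + t (q(I, t) = t + 552 = 552 + t)
1/(22592*11 + q(-896, 65)) = 1/(22592*11 + (552 + 65)) = 1/(248512 + 617) = 1/249129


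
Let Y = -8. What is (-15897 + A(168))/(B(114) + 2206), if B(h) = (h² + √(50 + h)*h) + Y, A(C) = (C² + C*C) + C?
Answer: 309342243/114363146 - 2320983*√41/57181573 ≈ 2.4450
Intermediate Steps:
A(C) = C + 2*C² (A(C) = (C² + C²) + C = 2*C² + C = C + 2*C²)
B(h) = -8 + h² + h*√(50 + h) (B(h) = (h² + √(50 + h)*h) - 8 = (h² + h*√(50 + h)) - 8 = -8 + h² + h*√(50 + h))
(-15897 + A(168))/(B(114) + 2206) = (-15897 + 168*(1 + 2*168))/((-8 + 114² + 114*√(50 + 114)) + 2206) = (-15897 + 168*(1 + 336))/((-8 + 12996 + 114*√164) + 2206) = (-15897 + 168*337)/((-8 + 12996 + 114*(2*√41)) + 2206) = (-15897 + 56616)/((-8 + 12996 + 228*√41) + 2206) = 40719/((12988 + 228*√41) + 2206) = 40719/(15194 + 228*√41)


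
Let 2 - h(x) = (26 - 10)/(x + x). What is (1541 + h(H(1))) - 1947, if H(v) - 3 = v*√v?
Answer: -406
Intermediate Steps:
H(v) = 3 + v^(3/2) (H(v) = 3 + v*√v = 3 + v^(3/2))
h(x) = 2 - 8/x (h(x) = 2 - (26 - 10)/(x + x) = 2 - 16/(2*x) = 2 - 16*1/(2*x) = 2 - 8/x)
(1541 + h(H(1))) - 1947 = (1541 + (2 - 8/(3 + 1^(3/2)))) - 1947 = (1541 + (2 - 8/(3 + 1))) - 1947 = (1541 + (2 - 8/4)) - 1947 = (1541 + (2 - 8*¼)) - 1947 = (1541 + (2 - 2)) - 1947 = (1541 + 0) - 1947 = 1541 - 1947 = -406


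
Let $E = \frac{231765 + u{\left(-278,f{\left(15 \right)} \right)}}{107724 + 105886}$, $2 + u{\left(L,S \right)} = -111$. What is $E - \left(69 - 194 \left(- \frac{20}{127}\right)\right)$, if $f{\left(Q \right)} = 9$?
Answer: $- \frac{1335625713}{13564235} \approx -98.467$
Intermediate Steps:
$u{\left(L,S \right)} = -113$ ($u{\left(L,S \right)} = -2 - 111 = -113$)
$E = \frac{115826}{106805}$ ($E = \frac{231765 - 113}{107724 + 105886} = \frac{231652}{213610} = 231652 \cdot \frac{1}{213610} = \frac{115826}{106805} \approx 1.0845$)
$E - \left(69 - 194 \left(- \frac{20}{127}\right)\right) = \frac{115826}{106805} - \left(69 - 194 \left(- \frac{20}{127}\right)\right) = \frac{115826}{106805} - \left(69 - 194 \left(\left(-20\right) \frac{1}{127}\right)\right) = \frac{115826}{106805} + \left(-69 + 194 \left(- \frac{20}{127}\right)\right) = \frac{115826}{106805} - \frac{12643}{127} = - \frac{1335625713}{13564235}$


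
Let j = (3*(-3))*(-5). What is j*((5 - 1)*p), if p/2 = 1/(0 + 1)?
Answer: 360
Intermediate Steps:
p = 2 (p = 2/(0 + 1) = 2/1 = 2*1 = 2)
j = 45 (j = -9*(-5) = 45)
j*((5 - 1)*p) = 45*((5 - 1)*2) = 45*(4*2) = 45*8 = 360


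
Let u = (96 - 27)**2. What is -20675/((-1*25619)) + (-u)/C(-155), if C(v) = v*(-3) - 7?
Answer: -112502909/11733502 ≈ -9.5882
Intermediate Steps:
C(v) = -7 - 3*v (C(v) = -3*v - 7 = -7 - 3*v)
u = 4761 (u = 69**2 = 4761)
-20675/((-1*25619)) + (-u)/C(-155) = -20675/((-1*25619)) + (-1*4761)/(-7 - 3*(-155)) = -20675/(-25619) - 4761/(-7 + 465) = -20675*(-1/25619) - 4761/458 = 20675/25619 - 4761*1/458 = 20675/25619 - 4761/458 = -112502909/11733502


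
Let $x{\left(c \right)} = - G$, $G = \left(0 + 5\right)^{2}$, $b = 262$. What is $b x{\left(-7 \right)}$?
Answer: $-6550$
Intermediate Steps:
$G = 25$ ($G = 5^{2} = 25$)
$x{\left(c \right)} = -25$ ($x{\left(c \right)} = \left(-1\right) 25 = -25$)
$b x{\left(-7 \right)} = 262 \left(-25\right) = -6550$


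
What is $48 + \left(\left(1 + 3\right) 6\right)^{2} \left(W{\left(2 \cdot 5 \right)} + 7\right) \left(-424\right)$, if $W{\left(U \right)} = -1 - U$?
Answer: $976944$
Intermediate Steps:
$48 + \left(\left(1 + 3\right) 6\right)^{2} \left(W{\left(2 \cdot 5 \right)} + 7\right) \left(-424\right) = 48 + \left(\left(1 + 3\right) 6\right)^{2} \left(\left(-1 - 2 \cdot 5\right) + 7\right) \left(-424\right) = 48 + \left(4 \cdot 6\right)^{2} \left(\left(-1 - 10\right) + 7\right) \left(-424\right) = 48 + 24^{2} \left(\left(-1 - 10\right) + 7\right) \left(-424\right) = 48 + 576 \left(-11 + 7\right) \left(-424\right) = 48 + 576 \left(-4\right) \left(-424\right) = 48 - -976896 = 48 + 976896 = 976944$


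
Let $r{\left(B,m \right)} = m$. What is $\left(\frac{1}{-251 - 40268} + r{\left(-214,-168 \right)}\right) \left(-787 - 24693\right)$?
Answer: $\frac{173447277640}{40519} \approx 4.2806 \cdot 10^{6}$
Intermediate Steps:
$\left(\frac{1}{-251 - 40268} + r{\left(-214,-168 \right)}\right) \left(-787 - 24693\right) = \left(\frac{1}{-251 - 40268} - 168\right) \left(-787 - 24693\right) = \left(\frac{1}{-40519} - 168\right) \left(-25480\right) = \left(- \frac{1}{40519} - 168\right) \left(-25480\right) = \left(- \frac{6807193}{40519}\right) \left(-25480\right) = \frac{173447277640}{40519}$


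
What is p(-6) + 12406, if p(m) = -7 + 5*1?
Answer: 12404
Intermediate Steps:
p(m) = -2 (p(m) = -7 + 5 = -2)
p(-6) + 12406 = -2 + 12406 = 12404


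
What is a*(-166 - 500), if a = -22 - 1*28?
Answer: 33300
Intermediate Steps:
a = -50 (a = -22 - 28 = -50)
a*(-166 - 500) = -50*(-166 - 500) = -50*(-666) = 33300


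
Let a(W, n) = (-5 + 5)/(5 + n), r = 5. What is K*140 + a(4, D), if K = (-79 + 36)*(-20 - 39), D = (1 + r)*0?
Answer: 355180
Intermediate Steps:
D = 0 (D = (1 + 5)*0 = 6*0 = 0)
a(W, n) = 0 (a(W, n) = 0/(5 + n) = 0)
K = 2537 (K = -43*(-59) = 2537)
K*140 + a(4, D) = 2537*140 + 0 = 355180 + 0 = 355180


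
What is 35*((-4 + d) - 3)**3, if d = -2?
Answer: -25515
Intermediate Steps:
35*((-4 + d) - 3)**3 = 35*((-4 - 2) - 3)**3 = 35*(-6 - 3)**3 = 35*(-9)**3 = 35*(-729) = -25515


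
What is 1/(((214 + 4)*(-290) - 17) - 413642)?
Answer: -1/476879 ≈ -2.0970e-6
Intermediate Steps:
1/(((214 + 4)*(-290) - 17) - 413642) = 1/((218*(-290) - 17) - 413642) = 1/((-63220 - 17) - 413642) = 1/(-63237 - 413642) = 1/(-476879) = -1/476879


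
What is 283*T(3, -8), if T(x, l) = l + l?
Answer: -4528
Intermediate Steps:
T(x, l) = 2*l
283*T(3, -8) = 283*(2*(-8)) = 283*(-16) = -4528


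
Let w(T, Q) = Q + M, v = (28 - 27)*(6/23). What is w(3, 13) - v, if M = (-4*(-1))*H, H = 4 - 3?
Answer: 385/23 ≈ 16.739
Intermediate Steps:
H = 1
v = 6/23 (v = 1*(6*(1/23)) = 1*(6/23) = 6/23 ≈ 0.26087)
M = 4 (M = -4*(-1)*1 = 4*1 = 4)
w(T, Q) = 4 + Q (w(T, Q) = Q + 4 = 4 + Q)
w(3, 13) - v = (4 + 13) - 1*6/23 = 17 - 6/23 = 385/23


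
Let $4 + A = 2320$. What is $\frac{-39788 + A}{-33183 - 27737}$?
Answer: $\frac{4684}{7615} \approx 0.6151$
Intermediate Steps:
$A = 2316$ ($A = -4 + 2320 = 2316$)
$\frac{-39788 + A}{-33183 - 27737} = \frac{-39788 + 2316}{-33183 - 27737} = - \frac{37472}{-60920} = \left(-37472\right) \left(- \frac{1}{60920}\right) = \frac{4684}{7615}$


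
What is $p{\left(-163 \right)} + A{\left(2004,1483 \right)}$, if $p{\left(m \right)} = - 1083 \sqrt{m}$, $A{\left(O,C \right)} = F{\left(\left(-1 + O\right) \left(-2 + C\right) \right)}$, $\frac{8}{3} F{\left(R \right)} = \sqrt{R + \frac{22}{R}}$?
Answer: $\frac{3 \sqrt{26104057862699802053}}{23731544} - 1083 i \sqrt{163} \approx 645.88 - 13827.0 i$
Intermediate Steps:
$F{\left(R \right)} = \frac{3 \sqrt{R + \frac{22}{R}}}{8}$
$A{\left(O,C \right)} = \frac{3 \sqrt{\left(-1 + O\right) \left(-2 + C\right) + \frac{22}{\left(-1 + O\right) \left(-2 + C\right)}}}{8}$
$p{\left(-163 \right)} + A{\left(2004,1483 \right)} = - 1083 \sqrt{-163} + \frac{3 \sqrt{2 - 1483 - 4008 + \frac{22}{2 - 1483 - 4008 + 1483 \cdot 2004} + 1483 \cdot 2004}}{8} = - 1083 i \sqrt{163} + \frac{3 \sqrt{2 - 1483 - 4008 + \frac{22}{2 - 1483 - 4008 + 2971932} + 2971932}}{8} = - 1083 i \sqrt{163} + \frac{3 \sqrt{2 - 1483 - 4008 + \frac{22}{2966443} + 2971932}}{8} = - 1083 i \sqrt{163} + \frac{3 \sqrt{\frac{8799784072271}{2966443}}}{8} = - 1083 i \sqrt{163} + \frac{3 \frac{\sqrt{26104057862699802053}}{2966443}}{8} = - 1083 i \sqrt{163} + \frac{3 \sqrt{26104057862699802053}}{23731544} = \frac{3 \sqrt{26104057862699802053}}{23731544} - 1083 i \sqrt{163}$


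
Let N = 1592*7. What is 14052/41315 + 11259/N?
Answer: 621761073/460414360 ≈ 1.3504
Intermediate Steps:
N = 11144
14052/41315 + 11259/N = 14052/41315 + 11259/11144 = 621761073/460414360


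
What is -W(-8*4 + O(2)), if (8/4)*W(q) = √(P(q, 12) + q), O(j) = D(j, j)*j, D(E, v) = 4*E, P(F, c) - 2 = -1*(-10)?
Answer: -I ≈ -1.0*I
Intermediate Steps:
P(F, c) = 12 (P(F, c) = 2 - 1*(-10) = 2 + 10 = 12)
O(j) = 4*j² (O(j) = (4*j)*j = 4*j²)
W(q) = √(12 + q)/2
-W(-8*4 + O(2)) = -√(12 + (-8*4 + 4*2²))/2 = -√(12 + (-32 + 4*4))/2 = -√(12 + (-32 + 16))/2 = -√(12 - 16)/2 = -√(-4)/2 = -2*I/2 = -I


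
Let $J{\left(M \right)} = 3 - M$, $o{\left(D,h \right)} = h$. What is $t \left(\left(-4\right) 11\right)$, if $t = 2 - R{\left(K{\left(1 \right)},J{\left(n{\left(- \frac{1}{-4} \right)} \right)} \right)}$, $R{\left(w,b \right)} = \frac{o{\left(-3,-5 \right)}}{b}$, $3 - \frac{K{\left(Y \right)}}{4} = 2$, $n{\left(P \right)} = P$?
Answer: $-168$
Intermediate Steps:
$K{\left(Y \right)} = 4$ ($K{\left(Y \right)} = 12 - 8 = 4$)
$R{\left(w,b \right)} = - \frac{5}{b}$
$t = \frac{42}{11}$ ($t = 2 - - \frac{5}{3 - - \frac{1}{-4}} = 2 - - \frac{5}{3 - \left(-1\right) \left(- \frac{1}{4}\right)} = 2 - - \frac{5}{3 - \frac{1}{4}} = 2 - - \frac{5}{\frac{11}{4}} = 2 - \left(-5\right) \frac{4}{11} = 2 - - \frac{20}{11} = 2 + \frac{20}{11} = \frac{42}{11} \approx 3.8182$)
$t \left(\left(-4\right) 11\right) = \frac{42 \left(\left(-4\right) 11\right)}{11} = \frac{42}{11} \left(-44\right) = -168$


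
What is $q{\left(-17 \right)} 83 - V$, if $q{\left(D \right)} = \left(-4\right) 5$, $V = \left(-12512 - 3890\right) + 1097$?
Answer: $13645$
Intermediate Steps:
$V = -15305$ ($V = -16402 + 1097 = -15305$)
$q{\left(D \right)} = -20$
$q{\left(-17 \right)} 83 - V = \left(-20\right) 83 - -15305 = -1660 + 15305 = 13645$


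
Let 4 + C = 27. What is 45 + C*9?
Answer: 252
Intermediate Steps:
C = 23 (C = -4 + 27 = 23)
45 + C*9 = 45 + 23*9 = 45 + 207 = 252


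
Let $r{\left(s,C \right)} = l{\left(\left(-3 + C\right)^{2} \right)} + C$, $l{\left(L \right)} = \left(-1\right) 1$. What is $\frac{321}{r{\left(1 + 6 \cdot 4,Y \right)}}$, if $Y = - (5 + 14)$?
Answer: $- \frac{321}{20} \approx -16.05$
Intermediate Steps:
$l{\left(L \right)} = -1$
$Y = -19$ ($Y = \left(-1\right) 19 = -19$)
$r{\left(s,C \right)} = -1 + C$
$\frac{321}{r{\left(1 + 6 \cdot 4,Y \right)}} = \frac{321}{-1 - 19} = \frac{321}{-20} = 321 \left(- \frac{1}{20}\right) = - \frac{321}{20}$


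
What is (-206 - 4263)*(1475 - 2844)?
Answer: 6118061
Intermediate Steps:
(-206 - 4263)*(1475 - 2844) = -4469*(-1369) = 6118061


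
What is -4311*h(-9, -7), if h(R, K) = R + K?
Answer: 68976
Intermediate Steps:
h(R, K) = K + R
-4311*h(-9, -7) = -4311*(-7 - 9) = -4311*(-16) = 68976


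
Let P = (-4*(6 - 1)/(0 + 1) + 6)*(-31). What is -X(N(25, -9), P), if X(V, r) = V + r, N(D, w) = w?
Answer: -425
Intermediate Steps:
P = 434 (P = (-20/1 + 6)*(-31) = (-20 + 6)*(-31) = -14*(-31) = 434)
-X(N(25, -9), P) = -(-9 + 434) = -1*425 = -425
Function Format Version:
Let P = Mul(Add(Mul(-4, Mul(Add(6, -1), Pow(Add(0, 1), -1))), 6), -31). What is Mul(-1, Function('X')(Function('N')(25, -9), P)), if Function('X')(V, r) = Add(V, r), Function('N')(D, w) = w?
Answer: -425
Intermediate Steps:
P = 434 (P = Mul(Add(Mul(-4, Mul(5, Pow(1, -1))), 6), -31) = Mul(Add(Mul(-4, Mul(5, 1)), 6), -31) = Mul(Add(Mul(-4, 5), 6), -31) = Mul(Add(-20, 6), -31) = Mul(-14, -31) = 434)
Mul(-1, Function('X')(Function('N')(25, -9), P)) = Mul(-1, Add(-9, 434)) = Mul(-1, 425) = -425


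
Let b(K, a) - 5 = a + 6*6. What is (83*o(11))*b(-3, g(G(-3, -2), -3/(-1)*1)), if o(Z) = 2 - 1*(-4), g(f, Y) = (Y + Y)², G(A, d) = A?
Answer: 38346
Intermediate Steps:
g(f, Y) = 4*Y² (g(f, Y) = (2*Y)² = 4*Y²)
o(Z) = 6 (o(Z) = 2 + 4 = 6)
b(K, a) = 41 + a (b(K, a) = 5 + (a + 6*6) = 5 + (a + 36) = 5 + (36 + a) = 41 + a)
(83*o(11))*b(-3, g(G(-3, -2), -3/(-1)*1)) = (83*6)*(41 + 4*(-3/(-1)*1)²) = 498*(41 + 4*(-3*(-1)*1)²) = 498*(41 + 4*(-1*(-3)*1)²) = 498*(41 + 4*(3*1)²) = 498*(41 + 4*3²) = 498*(41 + 4*9) = 498*(41 + 36) = 498*77 = 38346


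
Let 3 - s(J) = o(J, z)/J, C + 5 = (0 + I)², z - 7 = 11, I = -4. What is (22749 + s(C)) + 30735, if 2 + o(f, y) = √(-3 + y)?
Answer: 588359/11 - √15/11 ≈ 53487.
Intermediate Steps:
z = 18 (z = 7 + 11 = 18)
o(f, y) = -2 + √(-3 + y)
C = 11 (C = -5 + (0 - 4)² = -5 + (-4)² = -5 + 16 = 11)
s(J) = 3 - (-2 + √15)/J (s(J) = 3 - (-2 + √(-3 + 18))/J = 3 - (-2 + √15)/J)
(22749 + s(C)) + 30735 = (22749 + (2 - √15 + 3*11)/11) + 30735 = (22749 + (2 - √15 + 33)/11) + 30735 = (22749 + (35 - √15)/11) + 30735 = (22749 + (35/11 - √15/11)) + 30735 = (250274/11 - √15/11) + 30735 = 588359/11 - √15/11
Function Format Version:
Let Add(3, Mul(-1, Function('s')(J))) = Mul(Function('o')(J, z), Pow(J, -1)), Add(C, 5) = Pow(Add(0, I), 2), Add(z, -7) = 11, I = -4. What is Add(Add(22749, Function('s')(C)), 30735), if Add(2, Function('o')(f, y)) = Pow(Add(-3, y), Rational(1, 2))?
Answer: Add(Rational(588359, 11), Mul(Rational(-1, 11), Pow(15, Rational(1, 2)))) ≈ 53487.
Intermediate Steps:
z = 18 (z = Add(7, 11) = 18)
Function('o')(f, y) = Add(-2, Pow(Add(-3, y), Rational(1, 2)))
C = 11 (C = Add(-5, Pow(Add(0, -4), 2)) = Add(-5, Pow(-4, 2)) = Add(-5, 16) = 11)
Function('s')(J) = Add(3, Mul(-1, Pow(J, -1), Add(-2, Pow(15, Rational(1, 2))))) (Function('s')(J) = Add(3, Mul(-1, Mul(Add(-2, Pow(Add(-3, 18), Rational(1, 2))), Pow(J, -1)))) = Add(3, Mul(-1, Mul(Add(-2, Pow(15, Rational(1, 2))), Pow(J, -1)))) = Add(3, Mul(-1, Mul(Pow(J, -1), Add(-2, Pow(15, Rational(1, 2)))))) = Add(3, Mul(-1, Pow(J, -1), Add(-2, Pow(15, Rational(1, 2))))))
Add(Add(22749, Function('s')(C)), 30735) = Add(Add(22749, Mul(Pow(11, -1), Add(2, Mul(-1, Pow(15, Rational(1, 2))), Mul(3, 11)))), 30735) = Add(Add(22749, Mul(Rational(1, 11), Add(2, Mul(-1, Pow(15, Rational(1, 2))), 33))), 30735) = Add(Add(22749, Mul(Rational(1, 11), Add(35, Mul(-1, Pow(15, Rational(1, 2)))))), 30735) = Add(Add(22749, Add(Rational(35, 11), Mul(Rational(-1, 11), Pow(15, Rational(1, 2))))), 30735) = Add(Add(Rational(250274, 11), Mul(Rational(-1, 11), Pow(15, Rational(1, 2)))), 30735) = Add(Rational(588359, 11), Mul(Rational(-1, 11), Pow(15, Rational(1, 2))))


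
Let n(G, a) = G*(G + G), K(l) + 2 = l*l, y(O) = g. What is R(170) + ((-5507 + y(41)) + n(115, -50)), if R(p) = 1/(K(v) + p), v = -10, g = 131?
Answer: 5647833/268 ≈ 21074.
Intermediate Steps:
y(O) = 131
K(l) = -2 + l**2 (K(l) = -2 + l*l = -2 + l**2)
R(p) = 1/(98 + p) (R(p) = 1/((-2 + (-10)**2) + p) = 1/((-2 + 100) + p) = 1/(98 + p))
n(G, a) = 2*G**2 (n(G, a) = G*(2*G) = 2*G**2)
R(170) + ((-5507 + y(41)) + n(115, -50)) = 1/(98 + 170) + ((-5507 + 131) + 2*115**2) = 1/268 + (-5376 + 2*13225) = 1/268 + (-5376 + 26450) = 1/268 + 21074 = 5647833/268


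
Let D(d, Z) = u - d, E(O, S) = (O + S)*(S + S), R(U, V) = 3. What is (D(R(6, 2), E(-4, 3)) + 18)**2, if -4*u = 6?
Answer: 729/4 ≈ 182.25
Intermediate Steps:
u = -3/2 (u = -1/4*6 = -3/2 ≈ -1.5000)
E(O, S) = 2*S*(O + S) (E(O, S) = (O + S)*(2*S) = 2*S*(O + S))
D(d, Z) = -3/2 - d
(D(R(6, 2), E(-4, 3)) + 18)**2 = ((-3/2 - 1*3) + 18)**2 = ((-3/2 - 3) + 18)**2 = (-9/2 + 18)**2 = (27/2)**2 = 729/4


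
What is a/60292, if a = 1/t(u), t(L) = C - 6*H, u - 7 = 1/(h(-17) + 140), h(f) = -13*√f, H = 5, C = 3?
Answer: -1/1627884 ≈ -6.1429e-7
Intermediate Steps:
u = 7 + 1/(140 - 13*I*√17) (u = 7 + 1/(-13*I*√17 + 140) = 7 + 1/(140 - 13*I*√17) ≈ 7.0062 + 0.0023851*I)
t(L) = -27 (t(L) = 3 - 6*5 = 3 - 30 = -27)
a = -1/27 (a = 1/(-27) = -1/27 ≈ -0.037037)
a/60292 = -1/27/60292 = -1/27*1/60292 = -1/1627884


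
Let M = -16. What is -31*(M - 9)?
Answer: 775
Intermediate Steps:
-31*(M - 9) = -31*(-16 - 9) = -31*(-25) = 775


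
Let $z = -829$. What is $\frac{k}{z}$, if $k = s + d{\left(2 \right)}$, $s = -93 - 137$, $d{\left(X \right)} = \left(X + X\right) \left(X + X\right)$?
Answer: $\frac{214}{829} \approx 0.25814$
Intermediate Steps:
$d{\left(X \right)} = 4 X^{2}$ ($d{\left(X \right)} = 2 X 2 X = 4 X^{2}$)
$s = -230$
$k = -214$ ($k = -230 + 4 \cdot 2^{2} = -230 + 4 \cdot 4 = -230 + 16 = -214$)
$\frac{k}{z} = - \frac{214}{-829} = \left(-214\right) \left(- \frac{1}{829}\right) = \frac{214}{829}$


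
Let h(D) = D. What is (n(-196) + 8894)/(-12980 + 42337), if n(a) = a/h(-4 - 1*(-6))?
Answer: 8796/29357 ≈ 0.29962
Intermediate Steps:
n(a) = a/2 (n(a) = a/(-4 - 1*(-6)) = a/(-4 + 6) = a/2)
(n(-196) + 8894)/(-12980 + 42337) = ((½)*(-196) + 8894)/(-12980 + 42337) = (-98 + 8894)/29357 = 8796*(1/29357) = 8796/29357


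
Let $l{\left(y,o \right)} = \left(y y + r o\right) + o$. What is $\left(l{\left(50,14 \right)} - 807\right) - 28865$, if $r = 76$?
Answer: $-26094$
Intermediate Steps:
$l{\left(y,o \right)} = y^{2} + 77 o$ ($l{\left(y,o \right)} = \left(y y + 76 o\right) + o = \left(y^{2} + 76 o\right) + o = y^{2} + 77 o$)
$\left(l{\left(50,14 \right)} - 807\right) - 28865 = \left(\left(50^{2} + 77 \cdot 14\right) - 807\right) - 28865 = \left(\left(2500 + 1078\right) - 807\right) - 28865 = \left(3578 - 807\right) - 28865 = 2771 - 28865 = -26094$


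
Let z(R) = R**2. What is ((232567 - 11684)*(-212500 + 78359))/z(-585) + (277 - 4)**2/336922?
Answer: -59069784659389/682267050 ≈ -86579.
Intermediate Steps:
((232567 - 11684)*(-212500 + 78359))/z(-585) + (277 - 4)**2/336922 = ((232567 - 11684)*(-212500 + 78359))/((-585)**2) + (277 - 4)**2/336922 = (220883*(-134141))/342225 + 273**2*(1/336922) = -29629466503*1/342225 + 74529*(1/336922) = -175322287/2025 + 74529/336922 = -59069784659389/682267050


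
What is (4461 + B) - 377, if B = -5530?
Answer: -1446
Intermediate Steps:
(4461 + B) - 377 = (4461 - 5530) - 377 = -1069 - 377 = -1446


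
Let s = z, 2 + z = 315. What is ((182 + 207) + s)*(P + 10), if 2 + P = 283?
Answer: 204282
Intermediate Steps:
P = 281 (P = -2 + 283 = 281)
z = 313 (z = -2 + 315 = 313)
s = 313
((182 + 207) + s)*(P + 10) = ((182 + 207) + 313)*(281 + 10) = (389 + 313)*291 = 702*291 = 204282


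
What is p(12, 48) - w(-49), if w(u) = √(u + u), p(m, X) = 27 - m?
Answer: 15 - 7*I*√2 ≈ 15.0 - 9.8995*I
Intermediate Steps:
w(u) = √2*√u (w(u) = √(2*u) = √2*√u)
p(12, 48) - w(-49) = (27 - 1*12) - √2*√(-49) = (27 - 12) - √2*7*I = 15 - 7*I*√2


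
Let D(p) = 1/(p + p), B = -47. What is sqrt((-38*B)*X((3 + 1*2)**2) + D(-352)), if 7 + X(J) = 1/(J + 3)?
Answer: I*sqrt(4719755579)/616 ≈ 111.53*I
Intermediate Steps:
X(J) = -7 + 1/(3 + J) (X(J) = -7 + 1/(J + 3) = -7 + 1/(3 + J))
D(p) = 1/(2*p)
sqrt((-38*B)*X((3 + 1*2)**2) + D(-352)) = sqrt((-38*(-47))*((-20 - 7*(3 + 1*2)**2)/(3 + (3 + 1*2)**2)) + (1/2)/(-352)) = sqrt(1786*((-20 - 7*(3 + 2)**2)/(3 + (3 + 2)**2)) + (1/2)*(-1/352)) = sqrt(1786*((-20 - 7*5**2)/(3 + 5**2)) - 1/704) = sqrt(1786*((-20 - 7*25)/(3 + 25)) - 1/704) = sqrt(1786*((-20 - 175)/28) - 1/704) = sqrt(1786*((1/28)*(-195)) - 1/704) = sqrt(1786*(-195/28) - 1/704) = sqrt(-174135/14 - 1/704) = sqrt(-61295527/4928) = I*sqrt(4719755579)/616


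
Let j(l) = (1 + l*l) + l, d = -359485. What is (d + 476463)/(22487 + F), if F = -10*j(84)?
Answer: -116978/48923 ≈ -2.3911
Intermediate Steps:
j(l) = 1 + l + l**2 (j(l) = (1 + l**2) + l = 1 + l + l**2)
F = -71410 (F = -10*(1 + 84 + 84**2) = -10*(1 + 84 + 7056) = -10*7141 = -71410)
(d + 476463)/(22487 + F) = (-359485 + 476463)/(22487 - 71410) = 116978/(-48923) = 116978*(-1/48923) = -116978/48923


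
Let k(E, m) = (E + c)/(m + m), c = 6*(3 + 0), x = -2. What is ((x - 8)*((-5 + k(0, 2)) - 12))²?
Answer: 15625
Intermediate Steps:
c = 18 (c = 6*3 = 18)
k(E, m) = (18 + E)/(2*m) (k(E, m) = (E + 18)/(m + m) = (18 + E)/((2*m)) = (18 + E)*(1/(2*m)) = (18 + E)/(2*m))
((x - 8)*((-5 + k(0, 2)) - 12))² = ((-2 - 8)*((-5 + (½)*(18 + 0)/2) - 12))² = (-10*((-5 + (½)*(½)*18) - 12))² = (-10*((-5 + 9/2) - 12))² = (-10*(-½ - 12))² = (-10*(-25/2))² = 125² = 15625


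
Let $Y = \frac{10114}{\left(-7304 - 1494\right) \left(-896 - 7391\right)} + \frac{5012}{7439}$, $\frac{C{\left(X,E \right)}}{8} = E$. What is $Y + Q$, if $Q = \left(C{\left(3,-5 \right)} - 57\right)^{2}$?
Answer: $\frac{2551763562483842}{271185122207} \approx 9409.7$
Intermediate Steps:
$C{\left(X,E \right)} = 8 E$
$Y = \frac{182747638179}{271185122207}$ ($Y = \frac{10114}{\left(-8798\right) \left(-8287\right)} + 5012 \cdot \frac{1}{7439} = \frac{10114}{72909026} + \frac{5012}{7439} = 10114 \cdot \frac{1}{72909026} + \frac{5012}{7439} = \frac{5057}{36454513} + \frac{5012}{7439} = \frac{182747638179}{271185122207} \approx 0.67389$)
$Q = 9409$ ($Q = \left(8 \left(-5\right) - 57\right)^{2} = \left(-40 - 57\right)^{2} = \left(-97\right)^{2} = 9409$)
$Y + Q = \frac{182747638179}{271185122207} + 9409 = \frac{2551763562483842}{271185122207}$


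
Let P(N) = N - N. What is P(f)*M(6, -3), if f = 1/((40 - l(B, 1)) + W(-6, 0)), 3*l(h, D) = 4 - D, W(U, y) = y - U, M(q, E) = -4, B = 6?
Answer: 0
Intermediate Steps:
l(h, D) = 4/3 - D/3 (l(h, D) = (4 - D)/3 = 4/3 - D/3)
f = 1/45 (f = 1/((40 - (4/3 - ⅓*1)) + (0 - 1*(-6))) = 1/((40 - (4/3 - ⅓)) + (0 + 6)) = 1/((40 - 1*1) + 6) = 1/((40 - 1) + 6) = 1/(39 + 6) = 1/45 ≈ 0.022222)
P(N) = 0
P(f)*M(6, -3) = 0*(-4) = 0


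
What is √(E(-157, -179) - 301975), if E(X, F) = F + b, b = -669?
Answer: 3*I*√33647 ≈ 550.29*I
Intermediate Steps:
E(X, F) = -669 + F (E(X, F) = F - 669 = -669 + F)
√(E(-157, -179) - 301975) = √((-669 - 179) - 301975) = √(-848 - 301975) = √(-302823) = 3*I*√33647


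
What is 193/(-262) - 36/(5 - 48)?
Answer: 1133/11266 ≈ 0.10057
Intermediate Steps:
193/(-262) - 36/(5 - 48) = 193*(-1/262) - 36/(-43) = -193/262 - 36*(-1/43) = -193/262 + 36/43 = 1133/11266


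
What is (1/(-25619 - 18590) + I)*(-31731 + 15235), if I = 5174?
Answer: -3773251573040/44209 ≈ -8.5350e+7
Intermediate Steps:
(1/(-25619 - 18590) + I)*(-31731 + 15235) = (1/(-25619 - 18590) + 5174)*(-31731 + 15235) = (1/(-44209) + 5174)*(-16496) = (-1/44209 + 5174)*(-16496) = (228737365/44209)*(-16496) = -3773251573040/44209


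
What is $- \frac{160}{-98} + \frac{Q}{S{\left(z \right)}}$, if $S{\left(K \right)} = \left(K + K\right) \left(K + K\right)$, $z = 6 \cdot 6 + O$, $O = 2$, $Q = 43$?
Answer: $\frac{464187}{283024} \approx 1.6401$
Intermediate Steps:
$z = 38$ ($z = 6 \cdot 6 + 2 = 36 + 2 = 38$)
$S{\left(K \right)} = 4 K^{2}$ ($S{\left(K \right)} = 2 K 2 K = 4 K^{2}$)
$- \frac{160}{-98} + \frac{Q}{S{\left(z \right)}} = - \frac{160}{-98} + \frac{43}{4 \cdot 38^{2}} = \left(-160\right) \left(- \frac{1}{98}\right) + \frac{43}{4 \cdot 1444} = \frac{80}{49} + \frac{43}{5776} = \frac{464187}{283024}$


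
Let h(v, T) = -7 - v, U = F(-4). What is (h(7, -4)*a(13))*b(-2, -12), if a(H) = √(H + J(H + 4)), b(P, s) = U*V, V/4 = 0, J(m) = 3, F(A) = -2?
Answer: 0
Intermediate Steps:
U = -2
V = 0 (V = 4*0 = 0)
b(P, s) = 0 (b(P, s) = -2*0 = 0)
a(H) = √(3 + H) (a(H) = √(H + 3) = √(3 + H))
(h(7, -4)*a(13))*b(-2, -12) = ((-7 - 1*7)*√(3 + 13))*0 = ((-7 - 7)*√16)*0 = -14*4*0 = -56*0 = 0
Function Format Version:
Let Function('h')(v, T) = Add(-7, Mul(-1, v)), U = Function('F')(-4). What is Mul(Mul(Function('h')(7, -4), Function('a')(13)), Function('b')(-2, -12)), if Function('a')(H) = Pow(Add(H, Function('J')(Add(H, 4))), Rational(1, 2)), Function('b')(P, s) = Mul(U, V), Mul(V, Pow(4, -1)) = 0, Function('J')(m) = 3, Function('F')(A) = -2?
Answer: 0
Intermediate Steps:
U = -2
V = 0 (V = Mul(4, 0) = 0)
Function('b')(P, s) = 0 (Function('b')(P, s) = Mul(-2, 0) = 0)
Function('a')(H) = Pow(Add(3, H), Rational(1, 2)) (Function('a')(H) = Pow(Add(H, 3), Rational(1, 2)) = Pow(Add(3, H), Rational(1, 2)))
Mul(Mul(Function('h')(7, -4), Function('a')(13)), Function('b')(-2, -12)) = Mul(Mul(Add(-7, Mul(-1, 7)), Pow(Add(3, 13), Rational(1, 2))), 0) = Mul(Mul(Add(-7, -7), Pow(16, Rational(1, 2))), 0) = Mul(Mul(-14, 4), 0) = Mul(-56, 0) = 0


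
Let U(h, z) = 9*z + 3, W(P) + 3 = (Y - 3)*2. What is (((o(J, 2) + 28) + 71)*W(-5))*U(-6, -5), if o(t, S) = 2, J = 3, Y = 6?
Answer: -12726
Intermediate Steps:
W(P) = 3 (W(P) = -3 + (6 - 3)*2 = -3 + 3*2 = -3 + 6 = 3)
U(h, z) = 3 + 9*z
(((o(J, 2) + 28) + 71)*W(-5))*U(-6, -5) = (((2 + 28) + 71)*3)*(3 + 9*(-5)) = ((30 + 71)*3)*(3 - 45) = (101*3)*(-42) = 303*(-42) = -12726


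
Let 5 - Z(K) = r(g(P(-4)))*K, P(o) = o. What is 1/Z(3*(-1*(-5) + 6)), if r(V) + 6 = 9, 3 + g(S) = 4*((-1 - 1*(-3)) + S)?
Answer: -1/94 ≈ -0.010638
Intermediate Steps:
g(S) = 5 + 4*S (g(S) = -3 + 4*((-1 - 1*(-3)) + S) = -3 + 4*((-1 + 3) + S) = -3 + 4*(2 + S) = -3 + (8 + 4*S) = 5 + 4*S)
r(V) = 3 (r(V) = -6 + 9 = 3)
Z(K) = 5 - 3*K
1/Z(3*(-1*(-5) + 6)) = 1/(5 - 9*(-1*(-5) + 6)) = 1/(5 - 9*(5 + 6)) = 1/(5 - 9*11) = 1/(5 - 3*33) = 1/(5 - 99) = 1/(-94) = -1/94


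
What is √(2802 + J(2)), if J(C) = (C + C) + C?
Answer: 6*√78 ≈ 52.991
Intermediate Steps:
J(C) = 3*C (J(C) = 2*C + C = 3*C)
√(2802 + J(2)) = √(2802 + 3*2) = √(2802 + 6) = √2808 = 6*√78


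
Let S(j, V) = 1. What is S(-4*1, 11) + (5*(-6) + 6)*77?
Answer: -1847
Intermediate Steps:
S(-4*1, 11) + (5*(-6) + 6)*77 = 1 + (5*(-6) + 6)*77 = 1 + (-30 + 6)*77 = 1 - 24*77 = 1 - 1848 = -1847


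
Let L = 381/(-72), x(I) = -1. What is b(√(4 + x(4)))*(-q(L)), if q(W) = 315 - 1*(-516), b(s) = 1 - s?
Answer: -831 + 831*√3 ≈ 608.33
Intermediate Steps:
L = -127/24 (L = 381*(-1/72) = -127/24 ≈ -5.2917)
q(W) = 831 (q(W) = 315 + 516 = 831)
b(√(4 + x(4)))*(-q(L)) = (1 - √(4 - 1))*(-1*831) = (1 - √3)*(-831) = -831 + 831*√3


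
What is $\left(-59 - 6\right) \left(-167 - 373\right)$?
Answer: $35100$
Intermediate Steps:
$\left(-59 - 6\right) \left(-167 - 373\right) = \left(-59 - 6\right) \left(-540\right) = \left(-65\right) \left(-540\right) = 35100$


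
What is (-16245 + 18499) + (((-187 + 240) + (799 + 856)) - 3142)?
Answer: 820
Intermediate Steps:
(-16245 + 18499) + (((-187 + 240) + (799 + 856)) - 3142) = 2254 + ((53 + 1655) - 3142) = 2254 + (1708 - 3142) = 2254 - 1434 = 820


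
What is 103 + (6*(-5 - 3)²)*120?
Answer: 46183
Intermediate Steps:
103 + (6*(-5 - 3)²)*120 = 103 + (6*(-8)²)*120 = 103 + (6*64)*120 = 103 + 384*120 = 103 + 46080 = 46183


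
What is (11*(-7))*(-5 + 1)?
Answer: 308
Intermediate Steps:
(11*(-7))*(-5 + 1) = -77*(-4) = 308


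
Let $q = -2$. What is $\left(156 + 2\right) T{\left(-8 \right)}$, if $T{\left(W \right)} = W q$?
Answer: $2528$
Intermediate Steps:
$T{\left(W \right)} = - 2 W$ ($T{\left(W \right)} = W \left(-2\right) = - 2 W$)
$\left(156 + 2\right) T{\left(-8 \right)} = \left(156 + 2\right) \left(\left(-2\right) \left(-8\right)\right) = 158 \cdot 16 = 2528$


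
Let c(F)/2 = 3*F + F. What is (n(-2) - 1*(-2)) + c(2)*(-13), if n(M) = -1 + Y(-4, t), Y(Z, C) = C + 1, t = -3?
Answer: -209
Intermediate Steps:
c(F) = 8*F (c(F) = 2*(3*F + F) = 2*(4*F) = 8*F)
Y(Z, C) = 1 + C
n(M) = -3 (n(M) = -1 + (1 - 3) = -1 - 2 = -3)
(n(-2) - 1*(-2)) + c(2)*(-13) = (-3 - 1*(-2)) + (8*2)*(-13) = (-3 + 2) + 16*(-13) = -1 - 208 = -209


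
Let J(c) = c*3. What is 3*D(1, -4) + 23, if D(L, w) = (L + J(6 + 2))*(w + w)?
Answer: -577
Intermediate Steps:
J(c) = 3*c
D(L, w) = 2*w*(24 + L) (D(L, w) = (L + 3*(6 + 2))*(w + w) = (L + 3*8)*(2*w) = (L + 24)*(2*w) = (24 + L)*(2*w) = 2*w*(24 + L))
3*D(1, -4) + 23 = 3*(2*(-4)*(24 + 1)) + 23 = 3*(2*(-4)*25) + 23 = 3*(-200) + 23 = -600 + 23 = -577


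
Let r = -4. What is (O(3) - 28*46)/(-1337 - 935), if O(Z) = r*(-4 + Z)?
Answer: 321/568 ≈ 0.56514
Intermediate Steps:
O(Z) = 16 - 4*Z (O(Z) = -4*(-4 + Z) = 16 - 4*Z)
(O(3) - 28*46)/(-1337 - 935) = ((16 - 4*3) - 28*46)/(-1337 - 935) = ((16 - 12) - 1288)/(-2272) = (4 - 1288)*(-1/2272) = -1284*(-1/2272) = 321/568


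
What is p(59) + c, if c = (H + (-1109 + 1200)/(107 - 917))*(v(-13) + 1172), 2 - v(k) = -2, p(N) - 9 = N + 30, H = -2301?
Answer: -365311366/135 ≈ -2.7060e+6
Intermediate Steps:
p(N) = 39 + N (p(N) = 9 + (N + 30) = 9 + (30 + N) = 39 + N)
v(k) = 4 (v(k) = 2 - 1*(-2) = 2 + 2 = 4)
c = -365324596/135 (c = (-2301 + (-1109 + 1200)/(107 - 917))*(4 + 1172) = (-2301 + 91/(-810))*1176 = (-2301 + 91*(-1/810))*1176 = (-2301 - 91/810)*1176 = -1863901/810*1176 = -365324596/135 ≈ -2.7061e+6)
p(59) + c = (39 + 59) - 365324596/135 = 98 - 365324596/135 = -365311366/135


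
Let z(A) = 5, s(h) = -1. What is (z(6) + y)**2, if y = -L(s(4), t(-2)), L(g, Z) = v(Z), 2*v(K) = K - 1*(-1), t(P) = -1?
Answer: 25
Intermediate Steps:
v(K) = 1/2 + K/2 (v(K) = (K - 1*(-1))/2 = (K + 1)/2 = (1 + K)/2 = 1/2 + K/2)
L(g, Z) = 1/2 + Z/2
y = 0 (y = -(1/2 + (1/2)*(-1)) = -(1/2 - 1/2) = -1*0 = 0)
(z(6) + y)**2 = (5 + 0)**2 = 5**2 = 25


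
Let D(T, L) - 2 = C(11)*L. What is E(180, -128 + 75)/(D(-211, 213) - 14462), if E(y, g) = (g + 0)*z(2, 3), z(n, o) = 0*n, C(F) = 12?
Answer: 0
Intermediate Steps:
z(n, o) = 0
D(T, L) = 2 + 12*L
E(y, g) = 0 (E(y, g) = (g + 0)*0 = g*0 = 0)
E(180, -128 + 75)/(D(-211, 213) - 14462) = 0/((2 + 12*213) - 14462) = 0/((2 + 2556) - 14462) = 0/(2558 - 14462) = 0/(-11904) = 0*(-1/11904) = 0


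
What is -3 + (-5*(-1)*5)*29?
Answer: 722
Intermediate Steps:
-3 + (-5*(-1)*5)*29 = -3 + (5*5)*29 = -3 + 25*29 = -3 + 725 = 722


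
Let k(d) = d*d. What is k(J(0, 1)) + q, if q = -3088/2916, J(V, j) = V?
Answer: -772/729 ≈ -1.0590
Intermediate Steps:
k(d) = d**2
q = -772/729 (q = -3088*1/2916 = -772/729 ≈ -1.0590)
k(J(0, 1)) + q = 0**2 - 772/729 = 0 - 772/729 = -772/729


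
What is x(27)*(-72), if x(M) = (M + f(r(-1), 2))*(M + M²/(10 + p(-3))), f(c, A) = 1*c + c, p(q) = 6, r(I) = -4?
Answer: -198531/2 ≈ -99266.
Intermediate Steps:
f(c, A) = 2*c (f(c, A) = c + c = 2*c)
x(M) = (-8 + M)*(M + M²/16) (x(M) = (M + 2*(-4))*(M + M²/(10 + 6)) = (M - 8)*(M + M²/16) = (-8 + M)*(M + M²/16))
x(27)*(-72) = ((1/16)*27*(-128 + 27² + 8*27))*(-72) = ((1/16)*27*(-128 + 729 + 216))*(-72) = ((1/16)*27*817)*(-72) = (22059/16)*(-72) = -198531/2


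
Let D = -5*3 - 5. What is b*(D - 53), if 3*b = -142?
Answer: 10366/3 ≈ 3455.3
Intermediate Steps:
b = -142/3 (b = (⅓)*(-142) = -142/3 ≈ -47.333)
D = -20 (D = -15 - 5 = -20)
b*(D - 53) = -142*(-20 - 53)/3 = -142/3*(-73) = 10366/3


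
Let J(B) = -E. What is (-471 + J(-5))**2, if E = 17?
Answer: 238144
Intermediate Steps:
J(B) = -17 (J(B) = -1*17 = -17)
(-471 + J(-5))**2 = (-471 - 17)**2 = (-488)**2 = 238144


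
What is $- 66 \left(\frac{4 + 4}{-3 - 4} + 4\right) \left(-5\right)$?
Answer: $\frac{6600}{7} \approx 942.86$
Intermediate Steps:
$- 66 \left(\frac{4 + 4}{-3 - 4} + 4\right) \left(-5\right) = - 66 \left(\frac{8}{-7} + 4\right) \left(-5\right) = - 66 \left(8 \left(- \frac{1}{7}\right) + 4\right) \left(-5\right) = - 66 \left(- \frac{8}{7} + 4\right) \left(-5\right) = - 66 \cdot \frac{20}{7} \left(-5\right) = \left(-66\right) \left(- \frac{100}{7}\right) = \frac{6600}{7}$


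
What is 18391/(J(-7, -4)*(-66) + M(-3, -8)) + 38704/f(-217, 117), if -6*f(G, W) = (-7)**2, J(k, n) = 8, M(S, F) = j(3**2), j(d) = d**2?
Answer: -104705287/21903 ≈ -4780.4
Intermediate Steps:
M(S, F) = 81 (M(S, F) = (3**2)**2 = 9**2 = 81)
f(G, W) = -49/6 (f(G, W) = -1/6*(-7)**2 = -1/6*49 = -49/6)
18391/(J(-7, -4)*(-66) + M(-3, -8)) + 38704/f(-217, 117) = 18391/(8*(-66) + 81) + 38704/(-49/6) = 18391/(-528 + 81) + 38704*(-6/49) = 18391/(-447) - 232224/49 = 18391*(-1/447) - 232224/49 = -18391/447 - 232224/49 = -104705287/21903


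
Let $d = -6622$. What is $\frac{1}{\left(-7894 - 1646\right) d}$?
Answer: $\frac{1}{63173880} \approx 1.5829 \cdot 10^{-8}$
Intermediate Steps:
$\frac{1}{\left(-7894 - 1646\right) d} = \frac{1}{\left(-7894 - 1646\right) \left(-6622\right)} = \frac{1}{-9540} \left(- \frac{1}{6622}\right) = \left(- \frac{1}{9540}\right) \left(- \frac{1}{6622}\right) = \frac{1}{63173880}$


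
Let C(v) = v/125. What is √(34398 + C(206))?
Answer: 2*√5374945/25 ≈ 185.47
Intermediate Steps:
C(v) = v/125 (C(v) = v*(1/125) = v/125)
√(34398 + C(206)) = √(34398 + (1/125)*206) = √(34398 + 206/125) = √(4299956/125) = 2*√5374945/25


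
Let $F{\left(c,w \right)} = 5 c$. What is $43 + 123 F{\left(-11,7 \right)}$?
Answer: $-6722$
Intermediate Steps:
$43 + 123 F{\left(-11,7 \right)} = 43 + 123 \cdot 5 \left(-11\right) = 43 + 123 \left(-55\right) = 43 - 6765 = -6722$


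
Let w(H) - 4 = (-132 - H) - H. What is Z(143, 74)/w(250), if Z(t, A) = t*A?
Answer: -5291/314 ≈ -16.850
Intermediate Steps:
w(H) = -128 - 2*H (w(H) = 4 + ((-132 - H) - H) = 4 + (-132 - 2*H) = -128 - 2*H)
Z(t, A) = A*t
Z(143, 74)/w(250) = (74*143)/(-128 - 2*250) = 10582/(-128 - 500) = 10582/(-628) = 10582*(-1/628) = -5291/314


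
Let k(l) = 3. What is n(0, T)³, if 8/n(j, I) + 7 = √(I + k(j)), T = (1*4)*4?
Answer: -47488/3375 - 10624*√19/3375 ≈ -27.792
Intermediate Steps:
T = 16 (T = 4*4 = 16)
n(j, I) = 8/(-7 + √(3 + I)) (n(j, I) = 8/(-7 + √(I + 3)) = 8/(-7 + √(3 + I)))
n(0, T)³ = (8/(-7 + √(3 + 16)))³ = (8/(-7 + √19))³ = 512/(-7 + √19)³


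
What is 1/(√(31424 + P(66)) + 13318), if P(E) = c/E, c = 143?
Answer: 79908/1064026187 - √1131342/1064026187 ≈ 7.4100e-5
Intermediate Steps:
P(E) = 143/E
1/(√(31424 + P(66)) + 13318) = 1/(√(31424 + 143/66) + 13318) = 1/(√(31424 + 143*(1/66)) + 13318) = 1/(√(31424 + 13/6) + 13318) = 1/(√(188557/6) + 13318) = 1/(√1131342/6 + 13318) = 1/(13318 + √1131342/6)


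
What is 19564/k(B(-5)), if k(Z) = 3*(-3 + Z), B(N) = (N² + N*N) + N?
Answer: 9782/63 ≈ 155.27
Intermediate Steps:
B(N) = N + 2*N² (B(N) = (N² + N²) + N = 2*N² + N = N + 2*N²)
k(Z) = -9 + 3*Z
19564/k(B(-5)) = 19564/(-9 + 3*(-5*(1 + 2*(-5)))) = 19564/(-9 + 3*(-5*(1 - 10))) = 19564/(-9 + 3*(-5*(-9))) = 19564/(-9 + 3*45) = 19564/(-9 + 135) = 19564/126 = 19564*(1/126) = 9782/63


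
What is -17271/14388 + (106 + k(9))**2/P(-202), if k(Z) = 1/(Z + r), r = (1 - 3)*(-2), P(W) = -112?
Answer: -329615669/3242096 ≈ -101.67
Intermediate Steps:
r = 4 (r = -2*(-2) = 4)
k(Z) = 1/(4 + Z) (k(Z) = 1/(Z + 4) = 1/(4 + Z))
-17271/14388 + (106 + k(9))**2/P(-202) = -17271/14388 + (106 + 1/(4 + 9))**2/(-112) = -17271*1/14388 + (106 + 1/13)**2*(-1/112) = -5757/4796 + (106 + 1/13)**2*(-1/112) = -5757/4796 + (1379/13)**2*(-1/112) = -5757/4796 + (1901641/169)*(-1/112) = -5757/4796 - 271663/2704 = -329615669/3242096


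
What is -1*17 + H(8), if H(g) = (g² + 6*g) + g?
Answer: 103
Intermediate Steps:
H(g) = g² + 7*g
-1*17 + H(8) = -1*17 + 8*(7 + 8) = -17 + 8*15 = -17 + 120 = 103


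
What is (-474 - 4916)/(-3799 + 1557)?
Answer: 2695/1121 ≈ 2.4041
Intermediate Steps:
(-474 - 4916)/(-3799 + 1557) = -5390/(-2242) = -5390*(-1/2242) = 2695/1121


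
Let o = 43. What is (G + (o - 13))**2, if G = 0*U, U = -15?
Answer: 900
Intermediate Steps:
G = 0 (G = 0*(-15) = 0)
(G + (o - 13))**2 = (0 + (43 - 13))**2 = (0 + 30)**2 = 30**2 = 900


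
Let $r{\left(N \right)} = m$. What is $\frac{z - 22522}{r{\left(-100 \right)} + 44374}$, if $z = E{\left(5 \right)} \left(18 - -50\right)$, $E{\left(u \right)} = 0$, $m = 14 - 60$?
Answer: $- \frac{11261}{22164} \approx -0.50808$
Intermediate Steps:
$m = -46$ ($m = 14 - 60 = -46$)
$r{\left(N \right)} = -46$
$z = 0$ ($z = 0 \left(18 - -50\right) = 0 \left(18 + 50\right) = 0 \cdot 68 = 0$)
$\frac{z - 22522}{r{\left(-100 \right)} + 44374} = \frac{0 - 22522}{-46 + 44374} = - \frac{22522}{44328} = \left(-22522\right) \frac{1}{44328} = - \frac{11261}{22164}$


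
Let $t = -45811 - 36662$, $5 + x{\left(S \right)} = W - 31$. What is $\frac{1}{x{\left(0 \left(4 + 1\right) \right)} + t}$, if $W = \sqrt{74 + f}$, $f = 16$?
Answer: $- \frac{27503}{2269244997} - \frac{\sqrt{10}}{2269244997} \approx -1.2121 \cdot 10^{-5}$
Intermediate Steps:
$W = 3 \sqrt{10}$ ($W = \sqrt{74 + 16} = \sqrt{90} = 3 \sqrt{10} \approx 9.4868$)
$x{\left(S \right)} = -36 + 3 \sqrt{10}$ ($x{\left(S \right)} = -5 - \left(31 - 3 \sqrt{10}\right) = -36 + 3 \sqrt{10}$)
$t = -82473$
$\frac{1}{x{\left(0 \left(4 + 1\right) \right)} + t} = \frac{1}{\left(-36 + 3 \sqrt{10}\right) - 82473} = \frac{1}{-82509 + 3 \sqrt{10}}$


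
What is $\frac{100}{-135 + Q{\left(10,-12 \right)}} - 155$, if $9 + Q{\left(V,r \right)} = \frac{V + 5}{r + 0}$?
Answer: $- \frac{90455}{581} \approx -155.69$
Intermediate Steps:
$Q{\left(V,r \right)} = -9 + \frac{5 + V}{r}$ ($Q{\left(V,r \right)} = -9 + \frac{V + 5}{r + 0} = -9 + \frac{5 + V}{r}$)
$\frac{100}{-135 + Q{\left(10,-12 \right)}} - 155 = \frac{100}{-135 + \frac{5 + 10 - -108}{-12}} - 155 = \frac{100}{-135 - \frac{5 + 10 + 108}{12}} - 155 = \frac{100}{-135 - \frac{41}{4}} - 155 = \frac{100}{- \frac{581}{4}} - 155 = 100 \left(- \frac{4}{581}\right) - 155 = - \frac{400}{581} - 155 = - \frac{90455}{581}$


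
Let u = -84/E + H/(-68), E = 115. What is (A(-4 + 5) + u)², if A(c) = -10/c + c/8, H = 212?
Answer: 46065607641/244609600 ≈ 188.32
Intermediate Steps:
A(c) = -10/c + c/8 (A(c) = -10/c + c*(⅛) = -10/c + c/8)
u = -7523/1955 (u = -84/115 + 212/(-68) = -84*1/115 + 212*(-1/68) = -84/115 - 53/17 = -7523/1955 ≈ -3.8481)
(A(-4 + 5) + u)² = ((-10/(-4 + 5) + (-4 + 5)/8) - 7523/1955)² = ((-10/1 + (⅛)*1) - 7523/1955)² = ((-10*1 + ⅛) - 7523/1955)² = ((-10 + ⅛) - 7523/1955)² = (-79/8 - 7523/1955)² = (-214629/15640)² = 46065607641/244609600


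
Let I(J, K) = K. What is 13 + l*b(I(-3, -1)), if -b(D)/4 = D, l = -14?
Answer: -43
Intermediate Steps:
b(D) = -4*D
13 + l*b(I(-3, -1)) = 13 - (-56)*(-1) = 13 - 14*4 = 13 - 56 = -43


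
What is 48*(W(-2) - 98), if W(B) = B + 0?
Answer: -4800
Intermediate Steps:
W(B) = B
48*(W(-2) - 98) = 48*(-2 - 98) = 48*(-100) = -4800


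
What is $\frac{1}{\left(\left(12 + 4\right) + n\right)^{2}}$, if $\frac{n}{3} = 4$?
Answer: $\frac{1}{784} \approx 0.0012755$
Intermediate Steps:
$n = 12$ ($n = 3 \cdot 4 = 12$)
$\frac{1}{\left(\left(12 + 4\right) + n\right)^{2}} = \frac{1}{\left(\left(12 + 4\right) + 12\right)^{2}} = \frac{1}{\left(16 + 12\right)^{2}} = \frac{1}{28^{2}} = \frac{1}{784}$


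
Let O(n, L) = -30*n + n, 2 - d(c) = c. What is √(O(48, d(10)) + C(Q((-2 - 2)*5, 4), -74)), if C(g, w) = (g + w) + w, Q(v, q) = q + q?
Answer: 2*I*√383 ≈ 39.141*I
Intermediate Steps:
d(c) = 2 - c
Q(v, q) = 2*q
C(g, w) = g + 2*w
O(n, L) = -29*n
√(O(48, d(10)) + C(Q((-2 - 2)*5, 4), -74)) = √(-29*48 + (2*4 + 2*(-74))) = √(-1392 + (8 - 148)) = √(-1392 - 140) = √(-1532) = 2*I*√383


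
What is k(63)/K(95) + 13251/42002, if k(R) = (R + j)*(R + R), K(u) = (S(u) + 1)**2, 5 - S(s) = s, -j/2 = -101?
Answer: 1507407951/332697842 ≈ 4.5309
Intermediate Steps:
j = 202 (j = -2*(-101) = 202)
S(s) = 5 - s
K(u) = (6 - u)**2 (K(u) = ((5 - u) + 1)**2 = (6 - u)**2)
k(R) = 2*R*(202 + R) (k(R) = (R + 202)*(R + R) = (202 + R)*(2*R) = 2*R*(202 + R))
k(63)/K(95) + 13251/42002 = (2*63*(202 + 63))/((-6 + 95)**2) + 13251/42002 = (2*63*265)/(89**2) + 13251*(1/42002) = 33390/7921 + 13251/42002 = 1507407951/332697842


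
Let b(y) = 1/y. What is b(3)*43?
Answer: 43/3 ≈ 14.333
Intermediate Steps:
b(3)*43 = 43/3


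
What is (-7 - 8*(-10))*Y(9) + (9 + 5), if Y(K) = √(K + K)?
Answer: 14 + 219*√2 ≈ 323.71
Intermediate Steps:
Y(K) = √2*√K (Y(K) = √(2*K) = √2*√K)
(-7 - 8*(-10))*Y(9) + (9 + 5) = (-7 - 8*(-10))*(√2*√9) + (9 + 5) = (-7 + 80)*(√2*3) + 14 = 73*(3*√2) + 14 = 219*√2 + 14 = 14 + 219*√2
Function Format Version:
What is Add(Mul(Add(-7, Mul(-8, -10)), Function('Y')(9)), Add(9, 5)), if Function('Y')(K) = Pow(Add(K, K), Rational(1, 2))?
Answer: Add(14, Mul(219, Pow(2, Rational(1, 2)))) ≈ 323.71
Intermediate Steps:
Function('Y')(K) = Mul(Pow(2, Rational(1, 2)), Pow(K, Rational(1, 2))) (Function('Y')(K) = Pow(Mul(2, K), Rational(1, 2)) = Mul(Pow(2, Rational(1, 2)), Pow(K, Rational(1, 2))))
Add(Mul(Add(-7, Mul(-8, -10)), Function('Y')(9)), Add(9, 5)) = Add(Mul(Add(-7, Mul(-8, -10)), Mul(Pow(2, Rational(1, 2)), Pow(9, Rational(1, 2)))), Add(9, 5)) = Add(Mul(Add(-7, 80), Mul(Pow(2, Rational(1, 2)), 3)), 14) = Add(Mul(73, Mul(3, Pow(2, Rational(1, 2)))), 14) = Add(Mul(219, Pow(2, Rational(1, 2))), 14) = Add(14, Mul(219, Pow(2, Rational(1, 2))))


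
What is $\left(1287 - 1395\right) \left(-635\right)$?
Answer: $68580$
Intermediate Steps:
$\left(1287 - 1395\right) \left(-635\right) = \left(-108\right) \left(-635\right) = 68580$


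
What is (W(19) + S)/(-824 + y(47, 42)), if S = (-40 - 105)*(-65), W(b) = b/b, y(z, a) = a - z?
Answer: -9426/829 ≈ -11.370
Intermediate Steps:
W(b) = 1
S = 9425 (S = -145*(-65) = 9425)
(W(19) + S)/(-824 + y(47, 42)) = (1 + 9425)/(-824 + (42 - 1*47)) = 9426/(-824 + (42 - 47)) = 9426/(-824 - 5) = 9426/(-829) = 9426*(-1/829) = -9426/829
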